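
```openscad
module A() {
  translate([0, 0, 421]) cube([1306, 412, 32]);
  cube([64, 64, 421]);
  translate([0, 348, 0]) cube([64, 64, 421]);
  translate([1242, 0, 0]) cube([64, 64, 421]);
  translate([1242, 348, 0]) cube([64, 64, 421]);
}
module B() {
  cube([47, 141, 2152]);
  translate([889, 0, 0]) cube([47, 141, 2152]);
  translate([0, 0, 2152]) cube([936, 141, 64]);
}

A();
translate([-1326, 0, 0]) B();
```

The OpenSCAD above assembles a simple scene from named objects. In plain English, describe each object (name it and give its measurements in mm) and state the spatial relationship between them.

A is a long wooden bench with a 1306 mm (x) × 412 mm (y) seat, 32 mm thick, its top surface 453 mm above the floor. Four 64 mm square legs at the seat corners, flush with the edges, run from z = 0 to the seat underside.

B is a door frame. The clear opening is 842 mm wide and 2152 mm high. Two 47 mm wide jambs, 141 mm deep, stand either side of the opening from the floor to the top of the opening. A 64 mm thick head sits across the top of both jambs, spanning the full outside width of the frame.

The door frame is on the floor beside the bench on its −x side.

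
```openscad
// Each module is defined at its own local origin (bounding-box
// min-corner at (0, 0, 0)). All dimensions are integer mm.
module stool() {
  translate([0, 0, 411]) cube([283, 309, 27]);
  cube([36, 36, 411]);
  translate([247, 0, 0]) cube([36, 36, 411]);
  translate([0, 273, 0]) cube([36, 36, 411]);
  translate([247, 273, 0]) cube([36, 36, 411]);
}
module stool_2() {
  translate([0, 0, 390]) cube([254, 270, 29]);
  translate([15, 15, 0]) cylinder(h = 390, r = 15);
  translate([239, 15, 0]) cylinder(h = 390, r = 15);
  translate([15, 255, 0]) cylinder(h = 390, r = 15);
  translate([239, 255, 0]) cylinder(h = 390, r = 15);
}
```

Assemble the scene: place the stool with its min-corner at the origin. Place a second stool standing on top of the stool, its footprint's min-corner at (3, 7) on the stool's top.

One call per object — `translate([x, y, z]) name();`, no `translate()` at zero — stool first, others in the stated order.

stool();
translate([3, 7, 438]) stool_2();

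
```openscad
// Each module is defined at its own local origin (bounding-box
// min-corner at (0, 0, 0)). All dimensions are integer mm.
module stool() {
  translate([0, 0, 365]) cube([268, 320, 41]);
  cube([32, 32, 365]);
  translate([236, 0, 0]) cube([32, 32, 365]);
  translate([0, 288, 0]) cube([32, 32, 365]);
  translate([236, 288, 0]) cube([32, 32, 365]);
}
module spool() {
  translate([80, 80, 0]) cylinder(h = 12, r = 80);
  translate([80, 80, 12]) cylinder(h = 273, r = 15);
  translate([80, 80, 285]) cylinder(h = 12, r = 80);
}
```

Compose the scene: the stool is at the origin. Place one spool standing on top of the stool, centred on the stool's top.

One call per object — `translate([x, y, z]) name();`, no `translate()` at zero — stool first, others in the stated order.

stool();
translate([54, 80, 406]) spool();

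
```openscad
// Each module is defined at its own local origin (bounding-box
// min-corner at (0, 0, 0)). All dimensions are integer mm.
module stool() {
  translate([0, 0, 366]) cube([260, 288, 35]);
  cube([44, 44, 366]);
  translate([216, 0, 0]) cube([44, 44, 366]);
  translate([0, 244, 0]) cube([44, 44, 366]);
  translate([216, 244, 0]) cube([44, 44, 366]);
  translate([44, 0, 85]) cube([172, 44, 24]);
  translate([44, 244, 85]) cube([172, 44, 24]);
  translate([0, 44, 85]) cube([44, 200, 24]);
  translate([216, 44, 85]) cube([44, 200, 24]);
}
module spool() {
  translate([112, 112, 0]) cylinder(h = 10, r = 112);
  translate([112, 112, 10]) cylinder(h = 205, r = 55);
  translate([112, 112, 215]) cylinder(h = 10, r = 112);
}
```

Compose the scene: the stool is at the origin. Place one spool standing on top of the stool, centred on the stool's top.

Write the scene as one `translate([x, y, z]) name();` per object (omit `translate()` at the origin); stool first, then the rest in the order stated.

stool();
translate([18, 32, 401]) spool();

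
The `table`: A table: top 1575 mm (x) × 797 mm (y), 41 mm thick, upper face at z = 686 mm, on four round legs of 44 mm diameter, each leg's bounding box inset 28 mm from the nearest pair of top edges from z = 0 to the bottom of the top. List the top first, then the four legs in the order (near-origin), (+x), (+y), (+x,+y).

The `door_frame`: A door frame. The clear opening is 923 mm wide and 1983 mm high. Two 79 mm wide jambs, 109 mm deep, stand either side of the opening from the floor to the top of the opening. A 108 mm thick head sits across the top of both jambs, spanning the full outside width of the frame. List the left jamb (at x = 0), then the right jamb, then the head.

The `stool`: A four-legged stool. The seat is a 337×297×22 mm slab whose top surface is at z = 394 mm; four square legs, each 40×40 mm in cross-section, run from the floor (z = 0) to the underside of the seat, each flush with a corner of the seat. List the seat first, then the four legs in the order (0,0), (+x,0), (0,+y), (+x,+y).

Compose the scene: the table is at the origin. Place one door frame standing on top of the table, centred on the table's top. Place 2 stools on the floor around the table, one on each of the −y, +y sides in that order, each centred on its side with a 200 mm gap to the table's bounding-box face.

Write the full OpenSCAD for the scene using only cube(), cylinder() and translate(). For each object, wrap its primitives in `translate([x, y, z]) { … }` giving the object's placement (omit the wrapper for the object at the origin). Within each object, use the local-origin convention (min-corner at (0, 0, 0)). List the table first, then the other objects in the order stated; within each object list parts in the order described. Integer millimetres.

translate([0, 0, 645]) cube([1575, 797, 41]);
translate([50, 50, 0]) cylinder(h = 645, r = 22);
translate([1525, 50, 0]) cylinder(h = 645, r = 22);
translate([50, 747, 0]) cylinder(h = 645, r = 22);
translate([1525, 747, 0]) cylinder(h = 645, r = 22);
translate([247, 344, 686]) {
  cube([79, 109, 1983]);
  translate([1002, 0, 0]) cube([79, 109, 1983]);
  translate([0, 0, 1983]) cube([1081, 109, 108]);
}
translate([619, -497, 0]) {
  translate([0, 0, 372]) cube([337, 297, 22]);
  cube([40, 40, 372]);
  translate([297, 0, 0]) cube([40, 40, 372]);
  translate([0, 257, 0]) cube([40, 40, 372]);
  translate([297, 257, 0]) cube([40, 40, 372]);
}
translate([619, 997, 0]) {
  translate([0, 0, 372]) cube([337, 297, 22]);
  cube([40, 40, 372]);
  translate([297, 0, 0]) cube([40, 40, 372]);
  translate([0, 257, 0]) cube([40, 40, 372]);
  translate([297, 257, 0]) cube([40, 40, 372]);
}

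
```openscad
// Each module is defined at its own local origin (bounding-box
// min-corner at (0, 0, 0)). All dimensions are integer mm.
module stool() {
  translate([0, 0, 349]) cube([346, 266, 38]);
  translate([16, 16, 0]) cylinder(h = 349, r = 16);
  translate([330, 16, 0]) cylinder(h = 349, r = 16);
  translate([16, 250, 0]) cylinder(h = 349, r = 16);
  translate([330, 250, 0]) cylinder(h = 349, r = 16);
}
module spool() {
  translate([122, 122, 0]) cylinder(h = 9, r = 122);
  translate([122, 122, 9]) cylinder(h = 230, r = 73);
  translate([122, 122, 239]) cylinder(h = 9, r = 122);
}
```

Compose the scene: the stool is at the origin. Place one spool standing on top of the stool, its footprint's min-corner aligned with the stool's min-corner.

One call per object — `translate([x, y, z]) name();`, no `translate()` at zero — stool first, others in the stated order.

stool();
translate([0, 0, 387]) spool();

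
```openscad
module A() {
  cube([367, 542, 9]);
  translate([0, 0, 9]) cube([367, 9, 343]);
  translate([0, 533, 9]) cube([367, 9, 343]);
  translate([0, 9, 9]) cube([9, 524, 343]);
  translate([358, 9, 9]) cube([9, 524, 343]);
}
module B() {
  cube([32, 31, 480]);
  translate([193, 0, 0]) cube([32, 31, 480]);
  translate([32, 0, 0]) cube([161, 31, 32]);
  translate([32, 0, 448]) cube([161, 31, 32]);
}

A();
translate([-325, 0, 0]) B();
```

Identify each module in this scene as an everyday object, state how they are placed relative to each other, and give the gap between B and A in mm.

The picture frame's nearest face is 100 mm from the open box's −x face.

A is an open box. B is a picture frame. The picture frame is on the floor beside the open box on its −x side. The gap between the picture frame and the open box is 100 mm.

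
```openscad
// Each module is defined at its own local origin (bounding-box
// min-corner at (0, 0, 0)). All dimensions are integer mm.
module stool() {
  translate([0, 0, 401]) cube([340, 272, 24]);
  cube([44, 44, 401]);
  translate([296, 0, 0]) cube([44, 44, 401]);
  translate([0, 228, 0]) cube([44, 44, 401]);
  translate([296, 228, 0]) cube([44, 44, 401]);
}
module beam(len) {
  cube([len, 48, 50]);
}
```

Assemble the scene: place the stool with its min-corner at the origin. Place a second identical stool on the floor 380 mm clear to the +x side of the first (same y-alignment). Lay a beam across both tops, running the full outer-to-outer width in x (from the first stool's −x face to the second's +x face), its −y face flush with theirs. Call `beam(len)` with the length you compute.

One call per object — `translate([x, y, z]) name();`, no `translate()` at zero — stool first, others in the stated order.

stool();
translate([720, 0, 0]) stool();
translate([0, 0, 425]) beam(1060);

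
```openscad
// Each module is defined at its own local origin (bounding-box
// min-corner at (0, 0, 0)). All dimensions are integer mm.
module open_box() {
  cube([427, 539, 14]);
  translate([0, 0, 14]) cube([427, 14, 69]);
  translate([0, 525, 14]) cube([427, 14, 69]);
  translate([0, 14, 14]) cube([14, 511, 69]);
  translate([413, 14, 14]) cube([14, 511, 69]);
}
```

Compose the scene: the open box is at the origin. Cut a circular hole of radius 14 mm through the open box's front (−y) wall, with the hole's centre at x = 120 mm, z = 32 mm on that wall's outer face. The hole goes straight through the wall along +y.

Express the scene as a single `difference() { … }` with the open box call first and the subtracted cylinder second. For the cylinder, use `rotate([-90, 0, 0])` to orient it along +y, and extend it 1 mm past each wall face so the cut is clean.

difference() {
  open_box();
  translate([120, -1, 32]) rotate([-90, 0, 0]) cylinder(h = 16, r = 14);
}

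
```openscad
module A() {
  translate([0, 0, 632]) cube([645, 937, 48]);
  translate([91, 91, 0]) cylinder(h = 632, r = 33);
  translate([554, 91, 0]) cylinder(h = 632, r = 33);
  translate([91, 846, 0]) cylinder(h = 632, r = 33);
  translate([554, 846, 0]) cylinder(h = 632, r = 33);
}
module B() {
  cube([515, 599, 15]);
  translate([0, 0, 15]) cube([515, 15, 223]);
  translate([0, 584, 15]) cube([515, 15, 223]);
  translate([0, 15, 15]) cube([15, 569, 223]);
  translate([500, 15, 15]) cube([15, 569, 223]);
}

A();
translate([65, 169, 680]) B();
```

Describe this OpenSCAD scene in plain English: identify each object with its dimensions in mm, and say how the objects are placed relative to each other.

A is a table with a 645×937 mm rectangular top, 48 mm thick, top surface at z = 680 mm, supported by four round legs of 66 mm diameter, each leg's bounding box inset 58 mm from the nearest pair of top edges, running from the floor.

B is an open storage box with external size 515×599×238 mm and wall thickness 15 mm (the base is also 15 mm thick). The base covers the whole footprint; the four walls stand on the base, with the y-facing walls full-width and the x-facing walls fitting between their inner faces.

The open box is on top of the table, centred.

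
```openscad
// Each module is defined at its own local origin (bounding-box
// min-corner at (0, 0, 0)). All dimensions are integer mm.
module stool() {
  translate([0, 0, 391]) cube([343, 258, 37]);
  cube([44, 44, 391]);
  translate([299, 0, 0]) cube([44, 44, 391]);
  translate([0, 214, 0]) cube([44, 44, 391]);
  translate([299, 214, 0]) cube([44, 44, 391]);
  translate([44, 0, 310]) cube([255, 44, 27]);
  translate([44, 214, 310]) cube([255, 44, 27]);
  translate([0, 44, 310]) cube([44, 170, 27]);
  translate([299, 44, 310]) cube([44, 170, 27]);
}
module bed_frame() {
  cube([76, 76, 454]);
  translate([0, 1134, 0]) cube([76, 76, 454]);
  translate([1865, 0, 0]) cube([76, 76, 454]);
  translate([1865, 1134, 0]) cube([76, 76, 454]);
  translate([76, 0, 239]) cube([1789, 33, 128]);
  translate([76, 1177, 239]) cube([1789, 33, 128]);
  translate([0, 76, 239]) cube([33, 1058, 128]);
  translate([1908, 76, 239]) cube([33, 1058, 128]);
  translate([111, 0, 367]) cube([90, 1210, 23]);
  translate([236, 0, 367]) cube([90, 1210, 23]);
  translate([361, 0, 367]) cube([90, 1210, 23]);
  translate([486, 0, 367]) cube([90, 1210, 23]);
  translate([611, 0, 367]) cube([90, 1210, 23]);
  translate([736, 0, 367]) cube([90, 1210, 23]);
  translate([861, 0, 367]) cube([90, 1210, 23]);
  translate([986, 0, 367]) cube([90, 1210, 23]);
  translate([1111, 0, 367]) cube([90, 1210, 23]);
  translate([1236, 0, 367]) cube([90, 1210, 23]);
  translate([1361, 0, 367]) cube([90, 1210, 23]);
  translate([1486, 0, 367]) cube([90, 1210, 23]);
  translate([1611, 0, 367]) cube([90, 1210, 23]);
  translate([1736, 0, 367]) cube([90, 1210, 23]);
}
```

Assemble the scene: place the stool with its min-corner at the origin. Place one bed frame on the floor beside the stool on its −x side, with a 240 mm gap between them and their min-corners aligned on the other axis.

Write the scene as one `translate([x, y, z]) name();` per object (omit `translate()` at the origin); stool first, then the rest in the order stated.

stool();
translate([-2181, 0, 0]) bed_frame();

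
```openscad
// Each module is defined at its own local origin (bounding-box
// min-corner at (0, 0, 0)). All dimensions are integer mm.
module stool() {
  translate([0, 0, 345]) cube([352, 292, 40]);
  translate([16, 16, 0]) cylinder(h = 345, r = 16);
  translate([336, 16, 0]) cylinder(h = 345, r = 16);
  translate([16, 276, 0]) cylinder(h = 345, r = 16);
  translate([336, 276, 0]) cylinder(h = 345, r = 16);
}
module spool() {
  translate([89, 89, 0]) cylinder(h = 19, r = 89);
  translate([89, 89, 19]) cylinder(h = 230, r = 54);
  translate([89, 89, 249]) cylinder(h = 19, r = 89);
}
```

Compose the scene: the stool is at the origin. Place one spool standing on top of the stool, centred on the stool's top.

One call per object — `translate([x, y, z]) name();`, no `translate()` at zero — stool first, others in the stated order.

stool();
translate([87, 57, 385]) spool();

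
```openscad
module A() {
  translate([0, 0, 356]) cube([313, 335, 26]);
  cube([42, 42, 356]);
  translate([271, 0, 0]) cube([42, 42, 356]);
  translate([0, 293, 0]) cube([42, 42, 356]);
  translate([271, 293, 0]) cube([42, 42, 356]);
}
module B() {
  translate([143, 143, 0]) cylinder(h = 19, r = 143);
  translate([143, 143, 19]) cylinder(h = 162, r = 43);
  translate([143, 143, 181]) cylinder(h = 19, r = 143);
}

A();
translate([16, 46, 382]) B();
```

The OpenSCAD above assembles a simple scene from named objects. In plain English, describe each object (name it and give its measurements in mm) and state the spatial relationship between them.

A is a simple wooden stool: a rectangular seat 313 mm (x) by 335 mm (y), 26 mm thick, top face at z = 382 mm, on four square legs, each 42×42 mm in cross-section. The legs rest on z = 0, each flush with a corner of the seat.

B is a spool: two coaxial disc flanges of radius 143 mm and thickness 19 mm, joined by a core cylinder of radius 43 mm and height 162 mm. The lower flange rests on z = 0 and the three cylinders share a vertical axis.

The spool is on top of the stool.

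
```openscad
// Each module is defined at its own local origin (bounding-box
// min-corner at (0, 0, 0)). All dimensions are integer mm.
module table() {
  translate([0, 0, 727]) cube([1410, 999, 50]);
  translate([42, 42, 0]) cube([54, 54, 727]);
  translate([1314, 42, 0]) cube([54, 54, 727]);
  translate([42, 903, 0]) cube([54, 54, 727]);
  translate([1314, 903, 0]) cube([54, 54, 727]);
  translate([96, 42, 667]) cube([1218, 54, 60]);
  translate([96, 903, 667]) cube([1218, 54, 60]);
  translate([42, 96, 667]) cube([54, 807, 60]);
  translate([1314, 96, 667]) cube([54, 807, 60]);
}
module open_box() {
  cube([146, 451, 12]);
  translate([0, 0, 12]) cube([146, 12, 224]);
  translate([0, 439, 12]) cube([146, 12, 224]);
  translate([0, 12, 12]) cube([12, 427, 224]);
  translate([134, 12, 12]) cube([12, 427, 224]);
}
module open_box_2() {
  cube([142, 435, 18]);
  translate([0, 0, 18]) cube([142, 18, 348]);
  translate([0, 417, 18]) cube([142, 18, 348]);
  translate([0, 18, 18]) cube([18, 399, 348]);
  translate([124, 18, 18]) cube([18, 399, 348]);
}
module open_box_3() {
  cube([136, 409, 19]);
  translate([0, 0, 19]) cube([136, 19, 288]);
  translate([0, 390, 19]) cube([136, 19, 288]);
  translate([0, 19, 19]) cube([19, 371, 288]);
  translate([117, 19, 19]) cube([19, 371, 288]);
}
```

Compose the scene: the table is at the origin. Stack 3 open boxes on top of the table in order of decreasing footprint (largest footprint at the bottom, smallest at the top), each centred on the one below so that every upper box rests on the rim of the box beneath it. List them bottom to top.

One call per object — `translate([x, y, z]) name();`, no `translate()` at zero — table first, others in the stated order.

table();
translate([632, 274, 777]) open_box();
translate([634, 282, 1013]) open_box_2();
translate([637, 295, 1379]) open_box_3();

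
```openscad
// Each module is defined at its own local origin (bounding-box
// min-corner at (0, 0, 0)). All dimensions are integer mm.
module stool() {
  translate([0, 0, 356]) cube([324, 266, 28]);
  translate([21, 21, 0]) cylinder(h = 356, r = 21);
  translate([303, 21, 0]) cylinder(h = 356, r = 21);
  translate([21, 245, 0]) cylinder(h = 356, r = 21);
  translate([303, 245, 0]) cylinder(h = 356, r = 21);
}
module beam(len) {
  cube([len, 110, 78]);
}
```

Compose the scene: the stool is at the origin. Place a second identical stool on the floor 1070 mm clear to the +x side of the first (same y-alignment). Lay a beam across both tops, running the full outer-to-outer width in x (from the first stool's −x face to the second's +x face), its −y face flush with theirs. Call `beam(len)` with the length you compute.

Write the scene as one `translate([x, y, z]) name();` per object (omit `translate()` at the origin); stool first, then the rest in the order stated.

stool();
translate([1394, 0, 0]) stool();
translate([0, 0, 384]) beam(1718);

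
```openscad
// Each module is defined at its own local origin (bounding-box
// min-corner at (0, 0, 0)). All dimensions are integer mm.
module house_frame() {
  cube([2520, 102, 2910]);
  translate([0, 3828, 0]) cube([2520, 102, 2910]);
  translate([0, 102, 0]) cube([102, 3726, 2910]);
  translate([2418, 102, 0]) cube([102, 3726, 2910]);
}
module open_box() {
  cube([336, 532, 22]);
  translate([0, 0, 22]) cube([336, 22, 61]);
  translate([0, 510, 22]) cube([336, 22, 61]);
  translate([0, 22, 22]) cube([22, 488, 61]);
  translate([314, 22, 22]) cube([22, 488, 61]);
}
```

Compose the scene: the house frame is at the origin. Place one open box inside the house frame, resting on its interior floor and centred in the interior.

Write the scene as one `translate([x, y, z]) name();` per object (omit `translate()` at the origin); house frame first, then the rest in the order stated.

house_frame();
translate([1092, 1699, 0]) open_box();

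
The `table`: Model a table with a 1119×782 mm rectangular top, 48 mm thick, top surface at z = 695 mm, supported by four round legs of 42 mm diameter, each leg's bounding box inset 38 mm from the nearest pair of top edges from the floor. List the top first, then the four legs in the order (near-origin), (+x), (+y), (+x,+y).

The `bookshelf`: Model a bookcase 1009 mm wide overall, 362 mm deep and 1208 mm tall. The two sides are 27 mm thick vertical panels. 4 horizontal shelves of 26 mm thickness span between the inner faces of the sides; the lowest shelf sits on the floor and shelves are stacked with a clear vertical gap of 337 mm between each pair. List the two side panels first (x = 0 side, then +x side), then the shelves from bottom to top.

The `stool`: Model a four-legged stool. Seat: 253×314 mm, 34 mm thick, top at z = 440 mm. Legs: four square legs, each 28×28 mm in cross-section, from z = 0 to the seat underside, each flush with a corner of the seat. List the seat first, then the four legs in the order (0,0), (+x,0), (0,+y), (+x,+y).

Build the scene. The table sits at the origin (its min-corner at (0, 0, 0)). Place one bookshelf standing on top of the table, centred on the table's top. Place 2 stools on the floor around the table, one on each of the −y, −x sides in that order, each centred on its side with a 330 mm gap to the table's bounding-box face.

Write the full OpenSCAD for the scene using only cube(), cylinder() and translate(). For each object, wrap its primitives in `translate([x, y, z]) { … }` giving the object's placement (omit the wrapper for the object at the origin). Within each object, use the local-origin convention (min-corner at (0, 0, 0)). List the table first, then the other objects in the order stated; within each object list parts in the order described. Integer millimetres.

translate([0, 0, 647]) cube([1119, 782, 48]);
translate([59, 59, 0]) cylinder(h = 647, r = 21);
translate([1060, 59, 0]) cylinder(h = 647, r = 21);
translate([59, 723, 0]) cylinder(h = 647, r = 21);
translate([1060, 723, 0]) cylinder(h = 647, r = 21);
translate([55, 210, 695]) {
  cube([27, 362, 1208]);
  translate([982, 0, 0]) cube([27, 362, 1208]);
  translate([27, 0, 0]) cube([955, 362, 26]);
  translate([27, 0, 363]) cube([955, 362, 26]);
  translate([27, 0, 726]) cube([955, 362, 26]);
  translate([27, 0, 1089]) cube([955, 362, 26]);
}
translate([433, -644, 0]) {
  translate([0, 0, 406]) cube([253, 314, 34]);
  cube([28, 28, 406]);
  translate([225, 0, 0]) cube([28, 28, 406]);
  translate([0, 286, 0]) cube([28, 28, 406]);
  translate([225, 286, 0]) cube([28, 28, 406]);
}
translate([-583, 234, 0]) {
  translate([0, 0, 406]) cube([253, 314, 34]);
  cube([28, 28, 406]);
  translate([225, 0, 0]) cube([28, 28, 406]);
  translate([0, 286, 0]) cube([28, 28, 406]);
  translate([225, 286, 0]) cube([28, 28, 406]);
}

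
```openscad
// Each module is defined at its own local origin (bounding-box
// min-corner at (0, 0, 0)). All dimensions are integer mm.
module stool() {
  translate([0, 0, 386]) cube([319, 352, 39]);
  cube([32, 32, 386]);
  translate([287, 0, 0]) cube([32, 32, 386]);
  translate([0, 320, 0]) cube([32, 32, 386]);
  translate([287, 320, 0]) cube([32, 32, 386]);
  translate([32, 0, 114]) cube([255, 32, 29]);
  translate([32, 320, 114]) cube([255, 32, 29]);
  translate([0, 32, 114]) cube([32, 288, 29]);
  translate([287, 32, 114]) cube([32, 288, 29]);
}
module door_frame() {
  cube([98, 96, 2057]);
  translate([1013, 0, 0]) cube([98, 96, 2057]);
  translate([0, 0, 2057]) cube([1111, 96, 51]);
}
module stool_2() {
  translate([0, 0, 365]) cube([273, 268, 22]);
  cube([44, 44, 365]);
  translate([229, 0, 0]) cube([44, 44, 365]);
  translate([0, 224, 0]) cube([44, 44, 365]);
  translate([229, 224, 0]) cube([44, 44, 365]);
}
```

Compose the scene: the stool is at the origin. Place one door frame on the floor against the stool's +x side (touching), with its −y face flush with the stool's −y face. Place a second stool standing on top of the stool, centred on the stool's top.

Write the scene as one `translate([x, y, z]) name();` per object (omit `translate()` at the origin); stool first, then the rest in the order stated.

stool();
translate([319, 0, 0]) door_frame();
translate([23, 42, 425]) stool_2();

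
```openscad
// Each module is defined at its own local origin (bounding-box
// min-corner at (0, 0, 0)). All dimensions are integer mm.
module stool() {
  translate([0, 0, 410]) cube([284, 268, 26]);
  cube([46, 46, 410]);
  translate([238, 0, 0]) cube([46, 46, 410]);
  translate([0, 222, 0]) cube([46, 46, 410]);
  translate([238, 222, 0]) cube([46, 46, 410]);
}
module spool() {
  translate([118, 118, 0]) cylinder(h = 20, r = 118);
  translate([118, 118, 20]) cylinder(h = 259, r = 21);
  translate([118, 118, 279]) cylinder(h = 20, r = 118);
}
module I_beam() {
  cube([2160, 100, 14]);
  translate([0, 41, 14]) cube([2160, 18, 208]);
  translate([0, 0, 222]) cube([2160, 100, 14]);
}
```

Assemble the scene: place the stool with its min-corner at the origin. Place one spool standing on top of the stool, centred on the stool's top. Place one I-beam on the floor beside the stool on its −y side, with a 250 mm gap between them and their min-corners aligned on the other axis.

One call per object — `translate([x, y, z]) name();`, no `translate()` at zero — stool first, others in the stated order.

stool();
translate([24, 16, 436]) spool();
translate([0, -350, 0]) I_beam();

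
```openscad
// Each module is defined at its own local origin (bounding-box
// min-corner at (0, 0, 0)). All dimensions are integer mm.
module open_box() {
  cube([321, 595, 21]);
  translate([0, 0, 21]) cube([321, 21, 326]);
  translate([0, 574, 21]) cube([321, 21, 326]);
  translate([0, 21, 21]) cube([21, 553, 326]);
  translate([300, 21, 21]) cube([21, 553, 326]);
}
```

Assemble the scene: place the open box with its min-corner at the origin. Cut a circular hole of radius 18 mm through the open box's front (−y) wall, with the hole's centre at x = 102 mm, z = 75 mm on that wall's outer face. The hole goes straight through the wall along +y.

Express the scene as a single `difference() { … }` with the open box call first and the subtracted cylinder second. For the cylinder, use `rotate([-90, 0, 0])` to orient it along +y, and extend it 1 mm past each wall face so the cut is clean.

difference() {
  open_box();
  translate([102, -1, 75]) rotate([-90, 0, 0]) cylinder(h = 23, r = 18);
}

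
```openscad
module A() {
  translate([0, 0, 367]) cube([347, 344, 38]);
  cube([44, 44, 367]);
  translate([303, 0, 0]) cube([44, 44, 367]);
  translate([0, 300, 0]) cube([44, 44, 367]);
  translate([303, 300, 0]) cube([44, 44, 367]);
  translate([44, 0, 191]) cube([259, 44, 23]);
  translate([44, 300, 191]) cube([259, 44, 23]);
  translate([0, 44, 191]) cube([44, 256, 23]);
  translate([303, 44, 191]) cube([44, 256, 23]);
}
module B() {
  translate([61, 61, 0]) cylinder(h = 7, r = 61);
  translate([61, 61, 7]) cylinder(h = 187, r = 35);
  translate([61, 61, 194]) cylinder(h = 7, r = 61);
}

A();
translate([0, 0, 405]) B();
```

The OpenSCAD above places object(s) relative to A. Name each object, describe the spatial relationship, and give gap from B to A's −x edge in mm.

A is a stool. B is a spool. The spool is on top of the stool. The gap from the spool to the stool's −x edge is 0 mm.

The spool's min-x is at 0; the stool's min-x is 0; gap = 0 mm.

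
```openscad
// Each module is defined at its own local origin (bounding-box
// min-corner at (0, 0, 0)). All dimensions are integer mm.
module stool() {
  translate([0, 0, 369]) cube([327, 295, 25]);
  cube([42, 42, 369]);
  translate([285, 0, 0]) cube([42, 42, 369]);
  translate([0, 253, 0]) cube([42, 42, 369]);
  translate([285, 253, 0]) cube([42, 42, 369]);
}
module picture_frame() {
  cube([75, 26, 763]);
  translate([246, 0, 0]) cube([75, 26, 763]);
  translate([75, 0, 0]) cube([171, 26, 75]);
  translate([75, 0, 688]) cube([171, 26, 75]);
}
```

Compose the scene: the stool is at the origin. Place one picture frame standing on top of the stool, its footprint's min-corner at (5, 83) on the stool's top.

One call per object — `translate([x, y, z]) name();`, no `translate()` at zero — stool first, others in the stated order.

stool();
translate([5, 83, 394]) picture_frame();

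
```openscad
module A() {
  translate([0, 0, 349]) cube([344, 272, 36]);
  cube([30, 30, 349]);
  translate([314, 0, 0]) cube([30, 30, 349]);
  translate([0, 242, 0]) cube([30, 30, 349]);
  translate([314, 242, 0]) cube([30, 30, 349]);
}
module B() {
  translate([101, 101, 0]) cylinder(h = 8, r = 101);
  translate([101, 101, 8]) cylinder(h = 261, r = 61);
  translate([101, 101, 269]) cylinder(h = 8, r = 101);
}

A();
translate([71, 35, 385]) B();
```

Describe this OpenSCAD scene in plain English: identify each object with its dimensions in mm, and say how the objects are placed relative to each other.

A is a four-legged stool. The seat is 344×272 mm, 36 mm thick, top at z = 385 mm. It stands on four square legs, each 30×30 mm in cross-section, from z = 0 to the seat underside, each flush with a corner of the seat.

B is a spool: two coaxial disc flanges of radius 101 mm and thickness 8 mm, joined by a core cylinder of radius 61 mm and height 261 mm. The lower flange rests on z = 0 and the three cylinders share a vertical axis.

The spool is on top of the stool, centred.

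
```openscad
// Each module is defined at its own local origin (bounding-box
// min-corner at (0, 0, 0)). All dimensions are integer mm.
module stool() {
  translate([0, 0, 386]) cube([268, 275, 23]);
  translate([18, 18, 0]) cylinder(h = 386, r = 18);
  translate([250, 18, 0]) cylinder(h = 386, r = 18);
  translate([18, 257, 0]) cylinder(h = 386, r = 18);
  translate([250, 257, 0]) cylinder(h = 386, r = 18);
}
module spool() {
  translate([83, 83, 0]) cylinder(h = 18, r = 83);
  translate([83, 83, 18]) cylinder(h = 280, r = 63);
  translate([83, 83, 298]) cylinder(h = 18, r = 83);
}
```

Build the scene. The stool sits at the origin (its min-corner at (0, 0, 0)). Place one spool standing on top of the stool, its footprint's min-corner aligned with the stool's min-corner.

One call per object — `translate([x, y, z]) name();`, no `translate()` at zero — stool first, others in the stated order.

stool();
translate([0, 0, 409]) spool();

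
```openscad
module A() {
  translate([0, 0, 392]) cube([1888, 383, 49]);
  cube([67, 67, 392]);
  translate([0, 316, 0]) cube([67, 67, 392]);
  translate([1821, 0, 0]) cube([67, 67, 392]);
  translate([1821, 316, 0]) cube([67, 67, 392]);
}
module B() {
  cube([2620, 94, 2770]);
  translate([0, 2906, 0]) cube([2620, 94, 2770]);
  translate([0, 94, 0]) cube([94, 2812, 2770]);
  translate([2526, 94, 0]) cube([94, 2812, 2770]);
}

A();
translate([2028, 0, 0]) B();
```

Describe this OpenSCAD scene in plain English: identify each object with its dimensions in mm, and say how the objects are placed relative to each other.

A is a long wooden bench with a 1888 mm (x) × 383 mm (y) seat, 49 mm thick, its top surface 441 mm above the floor. Four 67 mm square legs at the seat corners, flush with the edges, run from z = 0 to the seat underside.

B is a box-shaped house frame (walls only): outside footprint 2620×3000 mm, wall height 2770 mm, wall thickness 94 mm. The two y-facing walls run the full x-width; the two x-facing walls fit between the inner faces of the y-facing walls.

The house frame is on the floor beside the bench on its +x side.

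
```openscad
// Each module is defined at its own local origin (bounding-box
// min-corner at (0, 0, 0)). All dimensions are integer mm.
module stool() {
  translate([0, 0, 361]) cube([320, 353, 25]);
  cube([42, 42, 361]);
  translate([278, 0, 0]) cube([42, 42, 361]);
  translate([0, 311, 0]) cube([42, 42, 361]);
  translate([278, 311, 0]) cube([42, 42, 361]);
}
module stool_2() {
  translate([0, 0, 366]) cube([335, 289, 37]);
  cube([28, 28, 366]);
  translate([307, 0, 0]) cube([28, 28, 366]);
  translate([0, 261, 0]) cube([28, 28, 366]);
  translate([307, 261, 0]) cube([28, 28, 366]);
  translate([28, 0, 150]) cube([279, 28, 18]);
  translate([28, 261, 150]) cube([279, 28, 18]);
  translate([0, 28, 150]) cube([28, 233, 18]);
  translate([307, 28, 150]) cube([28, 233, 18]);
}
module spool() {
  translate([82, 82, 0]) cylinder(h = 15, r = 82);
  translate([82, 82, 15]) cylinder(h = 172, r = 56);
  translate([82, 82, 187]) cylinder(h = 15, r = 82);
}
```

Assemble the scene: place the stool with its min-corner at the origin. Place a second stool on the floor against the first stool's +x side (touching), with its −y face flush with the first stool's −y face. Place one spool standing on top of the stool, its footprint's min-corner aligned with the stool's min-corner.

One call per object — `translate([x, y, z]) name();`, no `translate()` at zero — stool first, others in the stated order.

stool();
translate([320, 0, 0]) stool_2();
translate([0, 0, 386]) spool();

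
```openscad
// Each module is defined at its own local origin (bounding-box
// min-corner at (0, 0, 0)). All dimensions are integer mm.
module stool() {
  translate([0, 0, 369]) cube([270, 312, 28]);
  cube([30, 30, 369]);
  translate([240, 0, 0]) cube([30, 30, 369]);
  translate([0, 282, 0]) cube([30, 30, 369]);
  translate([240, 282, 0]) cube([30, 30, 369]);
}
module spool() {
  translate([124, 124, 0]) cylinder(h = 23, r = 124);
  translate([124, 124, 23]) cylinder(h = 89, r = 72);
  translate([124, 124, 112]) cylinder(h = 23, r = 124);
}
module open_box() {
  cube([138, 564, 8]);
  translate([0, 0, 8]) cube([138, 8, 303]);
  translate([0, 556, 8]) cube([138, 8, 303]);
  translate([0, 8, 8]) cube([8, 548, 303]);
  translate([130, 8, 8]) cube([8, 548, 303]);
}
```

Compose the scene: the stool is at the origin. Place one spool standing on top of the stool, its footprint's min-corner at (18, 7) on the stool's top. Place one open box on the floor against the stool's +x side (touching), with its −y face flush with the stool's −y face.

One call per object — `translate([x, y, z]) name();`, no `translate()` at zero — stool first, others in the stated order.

stool();
translate([18, 7, 397]) spool();
translate([270, 0, 0]) open_box();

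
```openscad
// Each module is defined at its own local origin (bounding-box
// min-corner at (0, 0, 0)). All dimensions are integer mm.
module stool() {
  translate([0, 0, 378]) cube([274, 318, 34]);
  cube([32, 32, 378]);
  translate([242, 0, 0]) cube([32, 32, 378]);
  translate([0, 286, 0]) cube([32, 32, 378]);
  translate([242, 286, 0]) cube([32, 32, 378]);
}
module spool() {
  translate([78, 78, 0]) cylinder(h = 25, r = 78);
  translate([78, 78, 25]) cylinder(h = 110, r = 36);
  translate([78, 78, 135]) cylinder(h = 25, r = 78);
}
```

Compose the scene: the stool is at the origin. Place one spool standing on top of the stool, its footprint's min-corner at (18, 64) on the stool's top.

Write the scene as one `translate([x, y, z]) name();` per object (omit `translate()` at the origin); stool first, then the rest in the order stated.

stool();
translate([18, 64, 412]) spool();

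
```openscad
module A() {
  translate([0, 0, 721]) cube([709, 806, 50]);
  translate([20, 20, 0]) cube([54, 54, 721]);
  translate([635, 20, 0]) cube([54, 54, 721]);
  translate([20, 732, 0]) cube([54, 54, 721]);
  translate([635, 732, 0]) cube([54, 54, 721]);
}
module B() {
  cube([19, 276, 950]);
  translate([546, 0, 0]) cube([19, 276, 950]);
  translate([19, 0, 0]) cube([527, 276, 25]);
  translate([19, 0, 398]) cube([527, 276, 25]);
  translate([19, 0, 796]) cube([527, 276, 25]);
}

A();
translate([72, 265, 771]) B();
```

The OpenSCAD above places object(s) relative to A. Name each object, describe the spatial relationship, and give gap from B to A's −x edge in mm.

A is a table. B is a bookshelf. The bookshelf is on top of the table, centred. The gap from the bookshelf to the table's −x edge is 72 mm.

The bookshelf's min-x is at 72; the table's min-x is 0; gap = 72 mm.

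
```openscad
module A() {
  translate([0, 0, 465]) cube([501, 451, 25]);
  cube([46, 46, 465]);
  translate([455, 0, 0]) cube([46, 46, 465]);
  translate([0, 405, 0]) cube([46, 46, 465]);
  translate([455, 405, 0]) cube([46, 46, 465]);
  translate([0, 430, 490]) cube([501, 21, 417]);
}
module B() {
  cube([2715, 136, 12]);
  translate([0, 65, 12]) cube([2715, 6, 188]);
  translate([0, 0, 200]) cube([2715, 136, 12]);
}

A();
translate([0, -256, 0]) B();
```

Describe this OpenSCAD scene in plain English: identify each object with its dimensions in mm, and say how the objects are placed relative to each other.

A is a chair: 501×451 mm seat, 25 mm thick, top at z = 490 mm, on four 46 mm square corner legs flush with the seat edges. A 21 mm thick backrest slab spans the full seat width, extending 417 mm above the seat top, its back face flush with the seat's +y edge.

B is an I-beam lying along x, 2715 mm long. Overall section height 212 mm. Two flanges 136 mm wide (y) and 12 mm thick, one on the floor and one at the top; a web 6 mm thick runs between them, centred on the flange width.

The I-beam is on the floor beside the chair on its −y side.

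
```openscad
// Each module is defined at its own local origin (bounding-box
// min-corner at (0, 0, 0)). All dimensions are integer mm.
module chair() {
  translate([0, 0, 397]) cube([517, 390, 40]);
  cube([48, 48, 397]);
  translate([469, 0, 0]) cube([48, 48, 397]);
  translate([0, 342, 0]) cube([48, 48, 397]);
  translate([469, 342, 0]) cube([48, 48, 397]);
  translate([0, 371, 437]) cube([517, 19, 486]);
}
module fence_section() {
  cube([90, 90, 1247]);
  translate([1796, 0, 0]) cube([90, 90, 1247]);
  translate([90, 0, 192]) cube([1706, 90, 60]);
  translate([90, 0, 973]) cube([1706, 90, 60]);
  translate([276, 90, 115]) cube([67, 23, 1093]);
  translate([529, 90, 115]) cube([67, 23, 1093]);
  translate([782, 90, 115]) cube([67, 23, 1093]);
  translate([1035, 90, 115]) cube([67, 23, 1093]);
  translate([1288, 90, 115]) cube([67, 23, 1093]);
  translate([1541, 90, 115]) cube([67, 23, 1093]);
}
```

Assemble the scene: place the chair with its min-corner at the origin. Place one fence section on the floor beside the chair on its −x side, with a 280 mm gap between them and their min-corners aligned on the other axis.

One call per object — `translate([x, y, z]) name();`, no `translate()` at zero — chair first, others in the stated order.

chair();
translate([-2166, 0, 0]) fence_section();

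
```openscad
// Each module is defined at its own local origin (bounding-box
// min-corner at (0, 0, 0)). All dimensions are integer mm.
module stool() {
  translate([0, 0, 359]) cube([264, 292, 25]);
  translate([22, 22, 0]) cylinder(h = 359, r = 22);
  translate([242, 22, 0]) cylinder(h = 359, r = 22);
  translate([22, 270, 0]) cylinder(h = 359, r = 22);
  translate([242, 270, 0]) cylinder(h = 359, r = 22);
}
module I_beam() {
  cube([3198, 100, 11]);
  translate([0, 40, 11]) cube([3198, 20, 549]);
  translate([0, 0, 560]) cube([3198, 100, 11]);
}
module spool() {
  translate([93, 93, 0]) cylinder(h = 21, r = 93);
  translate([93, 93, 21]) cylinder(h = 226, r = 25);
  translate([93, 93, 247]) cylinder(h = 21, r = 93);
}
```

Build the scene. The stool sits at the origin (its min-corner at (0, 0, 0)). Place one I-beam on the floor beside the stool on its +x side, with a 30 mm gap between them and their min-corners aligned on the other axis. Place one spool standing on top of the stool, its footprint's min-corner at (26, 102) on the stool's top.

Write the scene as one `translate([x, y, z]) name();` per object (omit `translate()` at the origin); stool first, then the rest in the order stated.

stool();
translate([294, 0, 0]) I_beam();
translate([26, 102, 384]) spool();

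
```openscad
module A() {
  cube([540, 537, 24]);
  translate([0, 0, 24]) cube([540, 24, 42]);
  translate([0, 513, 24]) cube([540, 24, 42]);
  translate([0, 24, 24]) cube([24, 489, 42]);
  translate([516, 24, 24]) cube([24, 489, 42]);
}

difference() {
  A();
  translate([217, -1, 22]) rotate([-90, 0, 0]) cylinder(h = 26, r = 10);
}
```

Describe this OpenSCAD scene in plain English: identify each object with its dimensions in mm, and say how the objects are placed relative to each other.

A is an open storage box with external size 540×537×66 mm and wall thickness 24 mm (the base is also 24 mm thick). The base covers the whole footprint; the four walls stand on the base, with the y-facing walls full-width and the x-facing walls fitting between their inner faces.

The open box has a circular hole of radius 10 mm through its front wall, centred at (x = 217, z = 22).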